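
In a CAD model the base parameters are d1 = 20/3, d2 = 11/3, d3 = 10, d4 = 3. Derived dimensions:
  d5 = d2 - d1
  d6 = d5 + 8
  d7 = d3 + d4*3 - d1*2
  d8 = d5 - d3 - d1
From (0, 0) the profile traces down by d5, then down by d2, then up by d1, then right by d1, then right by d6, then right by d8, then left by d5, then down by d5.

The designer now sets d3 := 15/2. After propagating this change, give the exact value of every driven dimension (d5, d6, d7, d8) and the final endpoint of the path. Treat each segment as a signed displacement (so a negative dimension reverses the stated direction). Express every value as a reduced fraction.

Apply edit: d3 := 15/2
  d5 = d2 - d1 = -3
  d6 = d5 + 8 = 5
  d7 = d3 + d4*3 - d1*2 = 19/6
  d8 = d5 - d3 - d1 = -103/6
Walk from origin (0, 0):
  seg 1: down by d5 = -3 → (0, 3)
  seg 2: down by d2 = 11/3 → (0, -2/3)
  seg 3: up by d1 = 20/3 → (0, 6)
  seg 4: right by d1 = 20/3 → (20/3, 6)
  seg 5: right by d6 = 5 → (35/3, 6)
  seg 6: right by d8 = -103/6 → (-11/2, 6)
  seg 7: left by d5 = -3 → (-5/2, 6)
  seg 8: down by d5 = -3 → (-5/2, 9)

d5 = -3
d6 = 5
d7 = 19/6
d8 = -103/6
endpoint = (-5/2, 9)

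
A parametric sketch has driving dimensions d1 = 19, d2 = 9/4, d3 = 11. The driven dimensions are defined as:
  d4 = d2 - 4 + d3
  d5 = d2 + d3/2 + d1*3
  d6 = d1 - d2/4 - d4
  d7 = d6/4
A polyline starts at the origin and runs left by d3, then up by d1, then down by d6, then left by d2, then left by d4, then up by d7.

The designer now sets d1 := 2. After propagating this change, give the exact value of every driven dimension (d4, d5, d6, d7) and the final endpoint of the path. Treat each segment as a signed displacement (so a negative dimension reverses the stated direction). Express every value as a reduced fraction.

d4 = 37/4
d5 = 55/4
d6 = -125/16
d7 = -125/64
endpoint = (-45/2, 503/64)

Apply edit: d1 := 2
  d4 = d2 - 4 + d3 = 37/4
  d5 = d2 + d3/2 + d1*3 = 55/4
  d6 = d1 - d2/4 - d4 = -125/16
  d7 = d6/4 = -125/64
Walk from origin (0, 0):
  seg 1: left by d3 = 11 → (-11, 0)
  seg 2: up by d1 = 2 → (-11, 2)
  seg 3: down by d6 = -125/16 → (-11, 157/16)
  seg 4: left by d2 = 9/4 → (-53/4, 157/16)
  seg 5: left by d4 = 37/4 → (-45/2, 157/16)
  seg 6: up by d7 = -125/64 → (-45/2, 503/64)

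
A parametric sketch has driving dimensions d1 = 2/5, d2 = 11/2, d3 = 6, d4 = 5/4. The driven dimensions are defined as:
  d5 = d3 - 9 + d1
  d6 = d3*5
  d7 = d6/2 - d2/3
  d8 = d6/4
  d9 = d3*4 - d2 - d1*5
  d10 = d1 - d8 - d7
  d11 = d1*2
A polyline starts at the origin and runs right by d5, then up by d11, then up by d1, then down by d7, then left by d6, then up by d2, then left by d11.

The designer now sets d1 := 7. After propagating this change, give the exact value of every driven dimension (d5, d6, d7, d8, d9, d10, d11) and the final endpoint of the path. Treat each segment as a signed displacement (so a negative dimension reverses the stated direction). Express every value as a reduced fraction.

Apply edit: d1 := 7
  d5 = d3 - 9 + d1 = 4
  d6 = d3*5 = 30
  d7 = d6/2 - d2/3 = 79/6
  d8 = d6/4 = 15/2
  d9 = d3*4 - d2 - d1*5 = -33/2
  d10 = d1 - d8 - d7 = -41/3
  d11 = d1*2 = 14
Walk from origin (0, 0):
  seg 1: right by d5 = 4 → (4, 0)
  seg 2: up by d11 = 14 → (4, 14)
  seg 3: up by d1 = 7 → (4, 21)
  seg 4: down by d7 = 79/6 → (4, 47/6)
  seg 5: left by d6 = 30 → (-26, 47/6)
  seg 6: up by d2 = 11/2 → (-26, 40/3)
  seg 7: left by d11 = 14 → (-40, 40/3)

d5 = 4
d6 = 30
d7 = 79/6
d8 = 15/2
d9 = -33/2
d10 = -41/3
d11 = 14
endpoint = (-40, 40/3)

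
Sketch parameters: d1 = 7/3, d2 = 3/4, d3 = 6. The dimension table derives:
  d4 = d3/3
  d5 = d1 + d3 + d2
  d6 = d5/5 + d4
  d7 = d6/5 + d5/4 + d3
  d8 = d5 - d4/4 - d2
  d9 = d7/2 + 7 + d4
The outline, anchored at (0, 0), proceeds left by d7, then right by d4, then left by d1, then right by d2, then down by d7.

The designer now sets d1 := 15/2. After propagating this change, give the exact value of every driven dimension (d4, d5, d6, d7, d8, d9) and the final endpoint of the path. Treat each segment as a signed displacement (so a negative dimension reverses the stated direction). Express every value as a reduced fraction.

d4 = 2
d5 = 57/4
d6 = 97/20
d7 = 4213/400
d8 = 13
d9 = 11413/800
endpoint = (-6113/400, -4213/400)

Apply edit: d1 := 15/2
  d4 = d3/3 = 2
  d5 = d1 + d3 + d2 = 57/4
  d6 = d5/5 + d4 = 97/20
  d7 = d6/5 + d5/4 + d3 = 4213/400
  d8 = d5 - d4/4 - d2 = 13
  d9 = d7/2 + 7 + d4 = 11413/800
Walk from origin (0, 0):
  seg 1: left by d7 = 4213/400 → (-4213/400, 0)
  seg 2: right by d4 = 2 → (-3413/400, 0)
  seg 3: left by d1 = 15/2 → (-6413/400, 0)
  seg 4: right by d2 = 3/4 → (-6113/400, 0)
  seg 5: down by d7 = 4213/400 → (-6113/400, -4213/400)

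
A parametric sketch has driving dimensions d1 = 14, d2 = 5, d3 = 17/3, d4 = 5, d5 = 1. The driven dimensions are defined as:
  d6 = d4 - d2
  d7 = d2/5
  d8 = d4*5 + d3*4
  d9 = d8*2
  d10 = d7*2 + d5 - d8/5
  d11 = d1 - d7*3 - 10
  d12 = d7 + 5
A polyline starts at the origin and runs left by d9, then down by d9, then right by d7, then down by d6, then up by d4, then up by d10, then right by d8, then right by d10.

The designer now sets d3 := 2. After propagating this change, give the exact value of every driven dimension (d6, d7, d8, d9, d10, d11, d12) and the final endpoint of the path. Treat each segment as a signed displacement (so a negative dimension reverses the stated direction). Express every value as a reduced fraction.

d6 = 0
d7 = 1
d8 = 33
d9 = 66
d10 = -18/5
d11 = 1
d12 = 6
endpoint = (-178/5, -323/5)

Apply edit: d3 := 2
  d6 = d4 - d2 = 0
  d7 = d2/5 = 1
  d8 = d4*5 + d3*4 = 33
  d9 = d8*2 = 66
  d10 = d7*2 + d5 - d8/5 = -18/5
  d11 = d1 - d7*3 - 10 = 1
  d12 = d7 + 5 = 6
Walk from origin (0, 0):
  seg 1: left by d9 = 66 → (-66, 0)
  seg 2: down by d9 = 66 → (-66, -66)
  seg 3: right by d7 = 1 → (-65, -66)
  seg 4: down by d6 = 0 → (-65, -66)
  seg 5: up by d4 = 5 → (-65, -61)
  seg 6: up by d10 = -18/5 → (-65, -323/5)
  seg 7: right by d8 = 33 → (-32, -323/5)
  seg 8: right by d10 = -18/5 → (-178/5, -323/5)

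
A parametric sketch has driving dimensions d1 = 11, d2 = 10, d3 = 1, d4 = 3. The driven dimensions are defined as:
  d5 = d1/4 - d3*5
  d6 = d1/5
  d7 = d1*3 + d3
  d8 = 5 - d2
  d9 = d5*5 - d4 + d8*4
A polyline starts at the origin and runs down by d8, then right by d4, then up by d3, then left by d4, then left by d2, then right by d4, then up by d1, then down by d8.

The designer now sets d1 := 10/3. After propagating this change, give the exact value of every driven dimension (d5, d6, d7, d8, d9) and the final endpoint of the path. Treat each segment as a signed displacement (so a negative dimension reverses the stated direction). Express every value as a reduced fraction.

d5 = -25/6
d6 = 2/3
d7 = 11
d8 = -5
d9 = -263/6
endpoint = (-7, 43/3)

Apply edit: d1 := 10/3
  d5 = d1/4 - d3*5 = -25/6
  d6 = d1/5 = 2/3
  d7 = d1*3 + d3 = 11
  d8 = 5 - d2 = -5
  d9 = d5*5 - d4 + d8*4 = -263/6
Walk from origin (0, 0):
  seg 1: down by d8 = -5 → (0, 5)
  seg 2: right by d4 = 3 → (3, 5)
  seg 3: up by d3 = 1 → (3, 6)
  seg 4: left by d4 = 3 → (0, 6)
  seg 5: left by d2 = 10 → (-10, 6)
  seg 6: right by d4 = 3 → (-7, 6)
  seg 7: up by d1 = 10/3 → (-7, 28/3)
  seg 8: down by d8 = -5 → (-7, 43/3)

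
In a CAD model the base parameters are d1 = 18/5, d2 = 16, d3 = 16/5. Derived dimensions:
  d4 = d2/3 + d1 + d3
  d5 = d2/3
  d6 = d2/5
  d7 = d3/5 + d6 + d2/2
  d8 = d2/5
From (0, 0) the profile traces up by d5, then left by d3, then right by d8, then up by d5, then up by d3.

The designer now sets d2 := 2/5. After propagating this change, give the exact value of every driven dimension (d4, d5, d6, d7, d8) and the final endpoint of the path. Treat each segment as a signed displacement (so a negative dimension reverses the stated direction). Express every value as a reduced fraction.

d4 = 104/15
d5 = 2/15
d6 = 2/25
d7 = 23/25
d8 = 2/25
endpoint = (-78/25, 52/15)

Apply edit: d2 := 2/5
  d4 = d2/3 + d1 + d3 = 104/15
  d5 = d2/3 = 2/15
  d6 = d2/5 = 2/25
  d7 = d3/5 + d6 + d2/2 = 23/25
  d8 = d2/5 = 2/25
Walk from origin (0, 0):
  seg 1: up by d5 = 2/15 → (0, 2/15)
  seg 2: left by d3 = 16/5 → (-16/5, 2/15)
  seg 3: right by d8 = 2/25 → (-78/25, 2/15)
  seg 4: up by d5 = 2/15 → (-78/25, 4/15)
  seg 5: up by d3 = 16/5 → (-78/25, 52/15)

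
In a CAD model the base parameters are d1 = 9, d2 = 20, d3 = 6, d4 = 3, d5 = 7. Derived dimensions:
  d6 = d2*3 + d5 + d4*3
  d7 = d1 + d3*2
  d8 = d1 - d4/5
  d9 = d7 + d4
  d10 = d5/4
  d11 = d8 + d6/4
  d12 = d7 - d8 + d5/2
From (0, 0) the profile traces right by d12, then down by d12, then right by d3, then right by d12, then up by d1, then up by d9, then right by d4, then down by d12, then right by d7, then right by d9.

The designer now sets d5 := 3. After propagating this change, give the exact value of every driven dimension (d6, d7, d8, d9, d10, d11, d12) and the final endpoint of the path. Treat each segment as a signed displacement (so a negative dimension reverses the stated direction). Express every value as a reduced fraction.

Apply edit: d5 := 3
  d6 = d2*3 + d5 + d4*3 = 72
  d7 = d1 + d3*2 = 21
  d8 = d1 - d4/5 = 42/5
  d9 = d7 + d4 = 24
  d10 = d5/4 = 3/4
  d11 = d8 + d6/4 = 132/5
  d12 = d7 - d8 + d5/2 = 141/10
Walk from origin (0, 0):
  seg 1: right by d12 = 141/10 → (141/10, 0)
  seg 2: down by d12 = 141/10 → (141/10, -141/10)
  seg 3: right by d3 = 6 → (201/10, -141/10)
  seg 4: right by d12 = 141/10 → (171/5, -141/10)
  seg 5: up by d1 = 9 → (171/5, -51/10)
  seg 6: up by d9 = 24 → (171/5, 189/10)
  seg 7: right by d4 = 3 → (186/5, 189/10)
  seg 8: down by d12 = 141/10 → (186/5, 24/5)
  seg 9: right by d7 = 21 → (291/5, 24/5)
  seg 10: right by d9 = 24 → (411/5, 24/5)

d6 = 72
d7 = 21
d8 = 42/5
d9 = 24
d10 = 3/4
d11 = 132/5
d12 = 141/10
endpoint = (411/5, 24/5)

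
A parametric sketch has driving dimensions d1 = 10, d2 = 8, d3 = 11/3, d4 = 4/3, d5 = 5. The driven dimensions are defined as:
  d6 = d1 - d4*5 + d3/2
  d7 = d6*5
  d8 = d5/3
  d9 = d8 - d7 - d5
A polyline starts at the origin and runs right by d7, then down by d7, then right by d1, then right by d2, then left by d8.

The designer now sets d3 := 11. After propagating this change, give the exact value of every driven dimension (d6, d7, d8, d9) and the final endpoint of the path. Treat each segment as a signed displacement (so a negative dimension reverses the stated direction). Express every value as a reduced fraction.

d6 = 53/6
d7 = 265/6
d8 = 5/3
d9 = -95/2
endpoint = (121/2, -265/6)

Apply edit: d3 := 11
  d6 = d1 - d4*5 + d3/2 = 53/6
  d7 = d6*5 = 265/6
  d8 = d5/3 = 5/3
  d9 = d8 - d7 - d5 = -95/2
Walk from origin (0, 0):
  seg 1: right by d7 = 265/6 → (265/6, 0)
  seg 2: down by d7 = 265/6 → (265/6, -265/6)
  seg 3: right by d1 = 10 → (325/6, -265/6)
  seg 4: right by d2 = 8 → (373/6, -265/6)
  seg 5: left by d8 = 5/3 → (121/2, -265/6)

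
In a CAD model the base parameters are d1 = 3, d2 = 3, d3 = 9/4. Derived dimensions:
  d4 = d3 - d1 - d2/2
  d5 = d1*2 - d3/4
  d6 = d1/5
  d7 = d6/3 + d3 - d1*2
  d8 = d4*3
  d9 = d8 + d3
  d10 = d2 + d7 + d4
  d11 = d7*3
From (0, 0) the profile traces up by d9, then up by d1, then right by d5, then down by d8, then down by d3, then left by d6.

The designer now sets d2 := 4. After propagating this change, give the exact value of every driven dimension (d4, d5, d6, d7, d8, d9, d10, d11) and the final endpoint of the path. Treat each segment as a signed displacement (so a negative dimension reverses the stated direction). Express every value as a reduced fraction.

Apply edit: d2 := 4
  d4 = d3 - d1 - d2/2 = -11/4
  d5 = d1*2 - d3/4 = 87/16
  d6 = d1/5 = 3/5
  d7 = d6/3 + d3 - d1*2 = -71/20
  d8 = d4*3 = -33/4
  d9 = d8 + d3 = -6
  d10 = d2 + d7 + d4 = -23/10
  d11 = d7*3 = -213/20
Walk from origin (0, 0):
  seg 1: up by d9 = -6 → (0, -6)
  seg 2: up by d1 = 3 → (0, -3)
  seg 3: right by d5 = 87/16 → (87/16, -3)
  seg 4: down by d8 = -33/4 → (87/16, 21/4)
  seg 5: down by d3 = 9/4 → (87/16, 3)
  seg 6: left by d6 = 3/5 → (387/80, 3)

d4 = -11/4
d5 = 87/16
d6 = 3/5
d7 = -71/20
d8 = -33/4
d9 = -6
d10 = -23/10
d11 = -213/20
endpoint = (387/80, 3)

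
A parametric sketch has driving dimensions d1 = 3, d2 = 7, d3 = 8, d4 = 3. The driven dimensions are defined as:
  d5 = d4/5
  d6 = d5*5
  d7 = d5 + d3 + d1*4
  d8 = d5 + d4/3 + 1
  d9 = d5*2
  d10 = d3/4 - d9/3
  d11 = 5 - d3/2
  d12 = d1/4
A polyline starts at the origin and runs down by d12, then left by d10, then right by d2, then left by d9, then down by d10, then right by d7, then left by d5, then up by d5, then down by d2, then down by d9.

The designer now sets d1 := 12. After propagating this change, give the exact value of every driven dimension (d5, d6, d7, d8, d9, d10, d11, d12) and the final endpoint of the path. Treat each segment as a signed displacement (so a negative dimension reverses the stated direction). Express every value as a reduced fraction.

d5 = 3/5
d6 = 3
d7 = 283/5
d8 = 13/5
d9 = 6/5
d10 = 8/5
d11 = 1
d12 = 3
endpoint = (301/5, -61/5)

Apply edit: d1 := 12
  d5 = d4/5 = 3/5
  d6 = d5*5 = 3
  d7 = d5 + d3 + d1*4 = 283/5
  d8 = d5 + d4/3 + 1 = 13/5
  d9 = d5*2 = 6/5
  d10 = d3/4 - d9/3 = 8/5
  d11 = 5 - d3/2 = 1
  d12 = d1/4 = 3
Walk from origin (0, 0):
  seg 1: down by d12 = 3 → (0, -3)
  seg 2: left by d10 = 8/5 → (-8/5, -3)
  seg 3: right by d2 = 7 → (27/5, -3)
  seg 4: left by d9 = 6/5 → (21/5, -3)
  seg 5: down by d10 = 8/5 → (21/5, -23/5)
  seg 6: right by d7 = 283/5 → (304/5, -23/5)
  seg 7: left by d5 = 3/5 → (301/5, -23/5)
  seg 8: up by d5 = 3/5 → (301/5, -4)
  seg 9: down by d2 = 7 → (301/5, -11)
  seg 10: down by d9 = 6/5 → (301/5, -61/5)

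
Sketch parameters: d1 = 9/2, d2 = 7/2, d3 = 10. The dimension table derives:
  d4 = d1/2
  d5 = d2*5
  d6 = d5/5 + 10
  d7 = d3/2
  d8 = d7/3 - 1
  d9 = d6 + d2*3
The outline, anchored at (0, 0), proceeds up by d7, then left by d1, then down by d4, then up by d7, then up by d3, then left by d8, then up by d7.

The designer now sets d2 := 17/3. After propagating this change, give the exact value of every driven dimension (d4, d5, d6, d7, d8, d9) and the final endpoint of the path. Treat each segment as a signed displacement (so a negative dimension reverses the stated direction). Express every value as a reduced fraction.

Apply edit: d2 := 17/3
  d4 = d1/2 = 9/4
  d5 = d2*5 = 85/3
  d6 = d5/5 + 10 = 47/3
  d7 = d3/2 = 5
  d8 = d7/3 - 1 = 2/3
  d9 = d6 + d2*3 = 98/3
Walk from origin (0, 0):
  seg 1: up by d7 = 5 → (0, 5)
  seg 2: left by d1 = 9/2 → (-9/2, 5)
  seg 3: down by d4 = 9/4 → (-9/2, 11/4)
  seg 4: up by d7 = 5 → (-9/2, 31/4)
  seg 5: up by d3 = 10 → (-9/2, 71/4)
  seg 6: left by d8 = 2/3 → (-31/6, 71/4)
  seg 7: up by d7 = 5 → (-31/6, 91/4)

d4 = 9/4
d5 = 85/3
d6 = 47/3
d7 = 5
d8 = 2/3
d9 = 98/3
endpoint = (-31/6, 91/4)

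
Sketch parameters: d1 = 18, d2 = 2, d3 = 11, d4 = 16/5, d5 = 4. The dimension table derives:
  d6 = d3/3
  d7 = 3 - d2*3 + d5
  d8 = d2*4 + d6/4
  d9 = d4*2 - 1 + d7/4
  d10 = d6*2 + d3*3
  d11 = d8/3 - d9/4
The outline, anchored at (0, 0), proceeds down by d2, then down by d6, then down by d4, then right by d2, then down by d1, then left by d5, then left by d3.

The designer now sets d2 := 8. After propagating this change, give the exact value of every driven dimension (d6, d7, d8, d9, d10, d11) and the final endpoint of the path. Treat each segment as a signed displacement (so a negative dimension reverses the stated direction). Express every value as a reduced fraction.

d6 = 11/3
d7 = -17
d8 = 395/12
d9 = 23/20
d10 = 121/3
d11 = 7693/720
endpoint = (-7, -493/15)

Apply edit: d2 := 8
  d6 = d3/3 = 11/3
  d7 = 3 - d2*3 + d5 = -17
  d8 = d2*4 + d6/4 = 395/12
  d9 = d4*2 - 1 + d7/4 = 23/20
  d10 = d6*2 + d3*3 = 121/3
  d11 = d8/3 - d9/4 = 7693/720
Walk from origin (0, 0):
  seg 1: down by d2 = 8 → (0, -8)
  seg 2: down by d6 = 11/3 → (0, -35/3)
  seg 3: down by d4 = 16/5 → (0, -223/15)
  seg 4: right by d2 = 8 → (8, -223/15)
  seg 5: down by d1 = 18 → (8, -493/15)
  seg 6: left by d5 = 4 → (4, -493/15)
  seg 7: left by d3 = 11 → (-7, -493/15)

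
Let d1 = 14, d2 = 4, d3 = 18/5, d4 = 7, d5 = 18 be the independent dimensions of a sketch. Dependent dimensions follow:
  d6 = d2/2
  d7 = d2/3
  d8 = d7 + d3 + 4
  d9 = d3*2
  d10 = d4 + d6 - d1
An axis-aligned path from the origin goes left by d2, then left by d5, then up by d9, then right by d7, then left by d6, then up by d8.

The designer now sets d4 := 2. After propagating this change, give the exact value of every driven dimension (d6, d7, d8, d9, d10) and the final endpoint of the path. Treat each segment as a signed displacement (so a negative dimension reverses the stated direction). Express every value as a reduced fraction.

d6 = 2
d7 = 4/3
d8 = 134/15
d9 = 36/5
d10 = -10
endpoint = (-68/3, 242/15)

Apply edit: d4 := 2
  d6 = d2/2 = 2
  d7 = d2/3 = 4/3
  d8 = d7 + d3 + 4 = 134/15
  d9 = d3*2 = 36/5
  d10 = d4 + d6 - d1 = -10
Walk from origin (0, 0):
  seg 1: left by d2 = 4 → (-4, 0)
  seg 2: left by d5 = 18 → (-22, 0)
  seg 3: up by d9 = 36/5 → (-22, 36/5)
  seg 4: right by d7 = 4/3 → (-62/3, 36/5)
  seg 5: left by d6 = 2 → (-68/3, 36/5)
  seg 6: up by d8 = 134/15 → (-68/3, 242/15)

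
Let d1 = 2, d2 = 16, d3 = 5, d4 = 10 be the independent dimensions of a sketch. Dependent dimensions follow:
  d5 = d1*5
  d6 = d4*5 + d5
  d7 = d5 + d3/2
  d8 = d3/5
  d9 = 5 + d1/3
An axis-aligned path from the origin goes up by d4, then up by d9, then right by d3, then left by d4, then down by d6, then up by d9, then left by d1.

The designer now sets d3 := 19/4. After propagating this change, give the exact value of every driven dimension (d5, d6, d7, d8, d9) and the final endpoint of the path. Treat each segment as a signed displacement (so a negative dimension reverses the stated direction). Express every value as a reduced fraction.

d5 = 10
d6 = 60
d7 = 99/8
d8 = 19/20
d9 = 17/3
endpoint = (-29/4, -116/3)

Apply edit: d3 := 19/4
  d5 = d1*5 = 10
  d6 = d4*5 + d5 = 60
  d7 = d5 + d3/2 = 99/8
  d8 = d3/5 = 19/20
  d9 = 5 + d1/3 = 17/3
Walk from origin (0, 0):
  seg 1: up by d4 = 10 → (0, 10)
  seg 2: up by d9 = 17/3 → (0, 47/3)
  seg 3: right by d3 = 19/4 → (19/4, 47/3)
  seg 4: left by d4 = 10 → (-21/4, 47/3)
  seg 5: down by d6 = 60 → (-21/4, -133/3)
  seg 6: up by d9 = 17/3 → (-21/4, -116/3)
  seg 7: left by d1 = 2 → (-29/4, -116/3)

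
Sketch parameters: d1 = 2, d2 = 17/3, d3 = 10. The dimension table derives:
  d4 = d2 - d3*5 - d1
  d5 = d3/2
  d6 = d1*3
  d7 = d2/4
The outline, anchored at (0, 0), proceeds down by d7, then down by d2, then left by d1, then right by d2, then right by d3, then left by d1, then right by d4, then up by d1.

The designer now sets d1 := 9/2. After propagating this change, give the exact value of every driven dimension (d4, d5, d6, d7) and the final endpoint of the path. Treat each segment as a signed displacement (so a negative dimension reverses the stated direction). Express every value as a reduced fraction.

d4 = -293/6
d5 = 5
d6 = 27/2
d7 = 17/12
endpoint = (-253/6, -31/12)

Apply edit: d1 := 9/2
  d4 = d2 - d3*5 - d1 = -293/6
  d5 = d3/2 = 5
  d6 = d1*3 = 27/2
  d7 = d2/4 = 17/12
Walk from origin (0, 0):
  seg 1: down by d7 = 17/12 → (0, -17/12)
  seg 2: down by d2 = 17/3 → (0, -85/12)
  seg 3: left by d1 = 9/2 → (-9/2, -85/12)
  seg 4: right by d2 = 17/3 → (7/6, -85/12)
  seg 5: right by d3 = 10 → (67/6, -85/12)
  seg 6: left by d1 = 9/2 → (20/3, -85/12)
  seg 7: right by d4 = -293/6 → (-253/6, -85/12)
  seg 8: up by d1 = 9/2 → (-253/6, -31/12)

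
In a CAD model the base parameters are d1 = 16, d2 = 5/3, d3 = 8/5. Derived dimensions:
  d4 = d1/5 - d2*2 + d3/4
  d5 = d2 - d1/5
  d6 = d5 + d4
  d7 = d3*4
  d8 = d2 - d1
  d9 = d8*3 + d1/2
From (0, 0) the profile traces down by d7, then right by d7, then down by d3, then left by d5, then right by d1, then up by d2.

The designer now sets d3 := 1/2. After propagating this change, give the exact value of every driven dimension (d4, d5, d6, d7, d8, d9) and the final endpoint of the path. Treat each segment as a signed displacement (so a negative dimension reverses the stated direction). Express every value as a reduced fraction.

Apply edit: d3 := 1/2
  d4 = d1/5 - d2*2 + d3/4 = -1/120
  d5 = d2 - d1/5 = -23/15
  d6 = d5 + d4 = -37/24
  d7 = d3*4 = 2
  d8 = d2 - d1 = -43/3
  d9 = d8*3 + d1/2 = -35
Walk from origin (0, 0):
  seg 1: down by d7 = 2 → (0, -2)
  seg 2: right by d7 = 2 → (2, -2)
  seg 3: down by d3 = 1/2 → (2, -5/2)
  seg 4: left by d5 = -23/15 → (53/15, -5/2)
  seg 5: right by d1 = 16 → (293/15, -5/2)
  seg 6: up by d2 = 5/3 → (293/15, -5/6)

d4 = -1/120
d5 = -23/15
d6 = -37/24
d7 = 2
d8 = -43/3
d9 = -35
endpoint = (293/15, -5/6)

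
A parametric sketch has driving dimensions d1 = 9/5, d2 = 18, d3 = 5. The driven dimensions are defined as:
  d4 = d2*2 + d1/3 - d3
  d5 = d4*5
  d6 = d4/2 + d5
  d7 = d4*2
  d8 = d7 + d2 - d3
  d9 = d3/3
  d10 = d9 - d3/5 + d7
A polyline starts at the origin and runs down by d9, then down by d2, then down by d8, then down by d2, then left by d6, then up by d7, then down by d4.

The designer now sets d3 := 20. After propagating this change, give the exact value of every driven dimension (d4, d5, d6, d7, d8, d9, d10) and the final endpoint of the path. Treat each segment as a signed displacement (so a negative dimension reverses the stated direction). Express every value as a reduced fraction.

d4 = 83/5
d5 = 83
d6 = 913/10
d7 = 166/5
d8 = 156/5
d9 = 20/3
d10 = 538/15
endpoint = (-913/10, -859/15)

Apply edit: d3 := 20
  d4 = d2*2 + d1/3 - d3 = 83/5
  d5 = d4*5 = 83
  d6 = d4/2 + d5 = 913/10
  d7 = d4*2 = 166/5
  d8 = d7 + d2 - d3 = 156/5
  d9 = d3/3 = 20/3
  d10 = d9 - d3/5 + d7 = 538/15
Walk from origin (0, 0):
  seg 1: down by d9 = 20/3 → (0, -20/3)
  seg 2: down by d2 = 18 → (0, -74/3)
  seg 3: down by d8 = 156/5 → (0, -838/15)
  seg 4: down by d2 = 18 → (0, -1108/15)
  seg 5: left by d6 = 913/10 → (-913/10, -1108/15)
  seg 6: up by d7 = 166/5 → (-913/10, -122/3)
  seg 7: down by d4 = 83/5 → (-913/10, -859/15)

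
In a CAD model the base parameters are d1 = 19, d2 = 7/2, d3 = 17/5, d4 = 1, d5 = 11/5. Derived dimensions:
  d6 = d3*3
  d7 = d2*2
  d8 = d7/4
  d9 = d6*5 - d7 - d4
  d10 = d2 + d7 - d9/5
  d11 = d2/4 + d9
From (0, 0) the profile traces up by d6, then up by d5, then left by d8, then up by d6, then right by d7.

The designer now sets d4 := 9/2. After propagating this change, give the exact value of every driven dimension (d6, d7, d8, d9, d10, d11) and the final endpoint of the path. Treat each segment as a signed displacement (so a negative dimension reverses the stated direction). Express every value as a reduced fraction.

d6 = 51/5
d7 = 7
d8 = 7/4
d9 = 79/2
d10 = 13/5
d11 = 323/8
endpoint = (21/4, 113/5)

Apply edit: d4 := 9/2
  d6 = d3*3 = 51/5
  d7 = d2*2 = 7
  d8 = d7/4 = 7/4
  d9 = d6*5 - d7 - d4 = 79/2
  d10 = d2 + d7 - d9/5 = 13/5
  d11 = d2/4 + d9 = 323/8
Walk from origin (0, 0):
  seg 1: up by d6 = 51/5 → (0, 51/5)
  seg 2: up by d5 = 11/5 → (0, 62/5)
  seg 3: left by d8 = 7/4 → (-7/4, 62/5)
  seg 4: up by d6 = 51/5 → (-7/4, 113/5)
  seg 5: right by d7 = 7 → (21/4, 113/5)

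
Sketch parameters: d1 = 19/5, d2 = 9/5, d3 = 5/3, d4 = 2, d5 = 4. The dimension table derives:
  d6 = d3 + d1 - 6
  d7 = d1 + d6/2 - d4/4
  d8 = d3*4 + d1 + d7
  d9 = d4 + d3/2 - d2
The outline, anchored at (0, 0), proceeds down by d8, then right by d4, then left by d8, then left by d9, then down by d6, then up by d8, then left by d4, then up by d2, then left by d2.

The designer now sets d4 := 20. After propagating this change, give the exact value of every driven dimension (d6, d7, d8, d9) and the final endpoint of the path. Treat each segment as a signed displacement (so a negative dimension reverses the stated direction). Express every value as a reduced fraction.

Apply edit: d4 := 20
  d6 = d3 + d1 - 6 = -8/15
  d7 = d1 + d6/2 - d4/4 = -22/15
  d8 = d3*4 + d1 + d7 = 9
  d9 = d4 + d3/2 - d2 = 571/30
Walk from origin (0, 0):
  seg 1: down by d8 = 9 → (0, -9)
  seg 2: right by d4 = 20 → (20, -9)
  seg 3: left by d8 = 9 → (11, -9)
  seg 4: left by d9 = 571/30 → (-241/30, -9)
  seg 5: down by d6 = -8/15 → (-241/30, -127/15)
  seg 6: up by d8 = 9 → (-241/30, 8/15)
  seg 7: left by d4 = 20 → (-841/30, 8/15)
  seg 8: up by d2 = 9/5 → (-841/30, 7/3)
  seg 9: left by d2 = 9/5 → (-179/6, 7/3)

d6 = -8/15
d7 = -22/15
d8 = 9
d9 = 571/30
endpoint = (-179/6, 7/3)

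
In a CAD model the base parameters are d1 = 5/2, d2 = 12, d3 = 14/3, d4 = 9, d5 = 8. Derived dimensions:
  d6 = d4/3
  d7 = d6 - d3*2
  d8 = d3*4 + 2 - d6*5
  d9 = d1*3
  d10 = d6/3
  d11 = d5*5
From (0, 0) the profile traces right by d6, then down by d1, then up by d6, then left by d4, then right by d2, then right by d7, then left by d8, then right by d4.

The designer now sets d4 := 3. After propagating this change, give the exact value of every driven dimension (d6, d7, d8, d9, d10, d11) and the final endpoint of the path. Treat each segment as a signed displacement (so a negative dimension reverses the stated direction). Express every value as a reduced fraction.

Apply edit: d4 := 3
  d6 = d4/3 = 1
  d7 = d6 - d3*2 = -25/3
  d8 = d3*4 + 2 - d6*5 = 47/3
  d9 = d1*3 = 15/2
  d10 = d6/3 = 1/3
  d11 = d5*5 = 40
Walk from origin (0, 0):
  seg 1: right by d6 = 1 → (1, 0)
  seg 2: down by d1 = 5/2 → (1, -5/2)
  seg 3: up by d6 = 1 → (1, -3/2)
  seg 4: left by d4 = 3 → (-2, -3/2)
  seg 5: right by d2 = 12 → (10, -3/2)
  seg 6: right by d7 = -25/3 → (5/3, -3/2)
  seg 7: left by d8 = 47/3 → (-14, -3/2)
  seg 8: right by d4 = 3 → (-11, -3/2)

d6 = 1
d7 = -25/3
d8 = 47/3
d9 = 15/2
d10 = 1/3
d11 = 40
endpoint = (-11, -3/2)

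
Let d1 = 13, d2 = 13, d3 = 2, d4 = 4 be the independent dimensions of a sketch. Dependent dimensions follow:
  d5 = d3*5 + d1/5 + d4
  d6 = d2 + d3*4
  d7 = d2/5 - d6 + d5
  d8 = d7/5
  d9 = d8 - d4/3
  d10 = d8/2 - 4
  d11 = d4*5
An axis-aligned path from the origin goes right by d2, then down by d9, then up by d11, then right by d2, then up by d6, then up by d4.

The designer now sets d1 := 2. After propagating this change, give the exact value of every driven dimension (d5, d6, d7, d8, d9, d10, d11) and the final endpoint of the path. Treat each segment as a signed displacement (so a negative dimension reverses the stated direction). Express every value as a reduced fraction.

Apply edit: d1 := 2
  d5 = d3*5 + d1/5 + d4 = 72/5
  d6 = d2 + d3*4 = 21
  d7 = d2/5 - d6 + d5 = -4
  d8 = d7/5 = -4/5
  d9 = d8 - d4/3 = -32/15
  d10 = d8/2 - 4 = -22/5
  d11 = d4*5 = 20
Walk from origin (0, 0):
  seg 1: right by d2 = 13 → (13, 0)
  seg 2: down by d9 = -32/15 → (13, 32/15)
  seg 3: up by d11 = 20 → (13, 332/15)
  seg 4: right by d2 = 13 → (26, 332/15)
  seg 5: up by d6 = 21 → (26, 647/15)
  seg 6: up by d4 = 4 → (26, 707/15)

d5 = 72/5
d6 = 21
d7 = -4
d8 = -4/5
d9 = -32/15
d10 = -22/5
d11 = 20
endpoint = (26, 707/15)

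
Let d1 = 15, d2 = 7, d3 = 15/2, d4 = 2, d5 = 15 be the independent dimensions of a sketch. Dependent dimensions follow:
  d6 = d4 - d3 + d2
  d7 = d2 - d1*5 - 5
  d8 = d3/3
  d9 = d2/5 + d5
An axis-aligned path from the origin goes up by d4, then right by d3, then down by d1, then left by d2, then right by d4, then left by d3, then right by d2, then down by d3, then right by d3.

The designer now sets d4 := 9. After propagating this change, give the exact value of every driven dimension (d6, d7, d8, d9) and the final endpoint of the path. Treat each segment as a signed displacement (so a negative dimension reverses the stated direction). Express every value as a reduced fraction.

Apply edit: d4 := 9
  d6 = d4 - d3 + d2 = 17/2
  d7 = d2 - d1*5 - 5 = -73
  d8 = d3/3 = 5/2
  d9 = d2/5 + d5 = 82/5
Walk from origin (0, 0):
  seg 1: up by d4 = 9 → (0, 9)
  seg 2: right by d3 = 15/2 → (15/2, 9)
  seg 3: down by d1 = 15 → (15/2, -6)
  seg 4: left by d2 = 7 → (1/2, -6)
  seg 5: right by d4 = 9 → (19/2, -6)
  seg 6: left by d3 = 15/2 → (2, -6)
  seg 7: right by d2 = 7 → (9, -6)
  seg 8: down by d3 = 15/2 → (9, -27/2)
  seg 9: right by d3 = 15/2 → (33/2, -27/2)

d6 = 17/2
d7 = -73
d8 = 5/2
d9 = 82/5
endpoint = (33/2, -27/2)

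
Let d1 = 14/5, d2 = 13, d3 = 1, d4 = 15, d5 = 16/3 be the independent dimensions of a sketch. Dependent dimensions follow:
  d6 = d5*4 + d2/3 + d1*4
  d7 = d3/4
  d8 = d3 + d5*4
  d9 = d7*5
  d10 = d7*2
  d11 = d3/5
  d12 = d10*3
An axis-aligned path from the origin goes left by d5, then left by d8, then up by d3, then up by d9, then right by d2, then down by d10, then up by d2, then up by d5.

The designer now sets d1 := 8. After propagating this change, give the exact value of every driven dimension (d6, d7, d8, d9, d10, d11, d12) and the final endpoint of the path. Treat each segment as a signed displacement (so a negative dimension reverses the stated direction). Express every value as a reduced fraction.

d6 = 173/3
d7 = 1/4
d8 = 67/3
d9 = 5/4
d10 = 1/2
d11 = 1/5
d12 = 3/2
endpoint = (-44/3, 241/12)

Apply edit: d1 := 8
  d6 = d5*4 + d2/3 + d1*4 = 173/3
  d7 = d3/4 = 1/4
  d8 = d3 + d5*4 = 67/3
  d9 = d7*5 = 5/4
  d10 = d7*2 = 1/2
  d11 = d3/5 = 1/5
  d12 = d10*3 = 3/2
Walk from origin (0, 0):
  seg 1: left by d5 = 16/3 → (-16/3, 0)
  seg 2: left by d8 = 67/3 → (-83/3, 0)
  seg 3: up by d3 = 1 → (-83/3, 1)
  seg 4: up by d9 = 5/4 → (-83/3, 9/4)
  seg 5: right by d2 = 13 → (-44/3, 9/4)
  seg 6: down by d10 = 1/2 → (-44/3, 7/4)
  seg 7: up by d2 = 13 → (-44/3, 59/4)
  seg 8: up by d5 = 16/3 → (-44/3, 241/12)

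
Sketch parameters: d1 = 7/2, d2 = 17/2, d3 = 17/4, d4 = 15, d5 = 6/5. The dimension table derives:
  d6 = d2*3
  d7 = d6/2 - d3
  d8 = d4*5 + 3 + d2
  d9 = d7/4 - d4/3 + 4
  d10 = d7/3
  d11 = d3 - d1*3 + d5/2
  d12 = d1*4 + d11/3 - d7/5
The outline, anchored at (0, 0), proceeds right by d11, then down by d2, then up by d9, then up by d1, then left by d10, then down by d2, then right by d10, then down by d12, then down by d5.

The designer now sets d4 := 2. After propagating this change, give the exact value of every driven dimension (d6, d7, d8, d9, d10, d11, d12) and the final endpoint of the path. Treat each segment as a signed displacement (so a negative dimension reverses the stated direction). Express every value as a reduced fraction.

Apply edit: d4 := 2
  d6 = d2*3 = 51/2
  d7 = d6/2 - d3 = 17/2
  d8 = d4*5 + 3 + d2 = 43/2
  d9 = d7/4 - d4/3 + 4 = 131/24
  d10 = d7/3 = 17/6
  d11 = d3 - d1*3 + d5/2 = -113/20
  d12 = d1*4 + d11/3 - d7/5 = 125/12
Walk from origin (0, 0):
  seg 1: right by d11 = -113/20 → (-113/20, 0)
  seg 2: down by d2 = 17/2 → (-113/20, -17/2)
  seg 3: up by d9 = 131/24 → (-113/20, -73/24)
  seg 4: up by d1 = 7/2 → (-113/20, 11/24)
  seg 5: left by d10 = 17/6 → (-509/60, 11/24)
  seg 6: down by d2 = 17/2 → (-509/60, -193/24)
  seg 7: right by d10 = 17/6 → (-113/20, -193/24)
  seg 8: down by d12 = 125/12 → (-113/20, -443/24)
  seg 9: down by d5 = 6/5 → (-113/20, -2359/120)

d6 = 51/2
d7 = 17/2
d8 = 43/2
d9 = 131/24
d10 = 17/6
d11 = -113/20
d12 = 125/12
endpoint = (-113/20, -2359/120)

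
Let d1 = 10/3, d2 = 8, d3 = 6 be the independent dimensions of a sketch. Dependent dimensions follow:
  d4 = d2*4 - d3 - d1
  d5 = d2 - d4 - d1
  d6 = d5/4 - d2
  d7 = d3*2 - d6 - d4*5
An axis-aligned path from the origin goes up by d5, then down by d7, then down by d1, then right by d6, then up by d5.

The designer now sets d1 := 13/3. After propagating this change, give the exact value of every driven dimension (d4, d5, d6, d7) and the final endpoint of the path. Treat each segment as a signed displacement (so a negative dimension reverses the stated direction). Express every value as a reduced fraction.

d4 = 65/3
d5 = -18
d6 = -25/2
d7 = -503/6
endpoint = (-25/2, 87/2)

Apply edit: d1 := 13/3
  d4 = d2*4 - d3 - d1 = 65/3
  d5 = d2 - d4 - d1 = -18
  d6 = d5/4 - d2 = -25/2
  d7 = d3*2 - d6 - d4*5 = -503/6
Walk from origin (0, 0):
  seg 1: up by d5 = -18 → (0, -18)
  seg 2: down by d7 = -503/6 → (0, 395/6)
  seg 3: down by d1 = 13/3 → (0, 123/2)
  seg 4: right by d6 = -25/2 → (-25/2, 123/2)
  seg 5: up by d5 = -18 → (-25/2, 87/2)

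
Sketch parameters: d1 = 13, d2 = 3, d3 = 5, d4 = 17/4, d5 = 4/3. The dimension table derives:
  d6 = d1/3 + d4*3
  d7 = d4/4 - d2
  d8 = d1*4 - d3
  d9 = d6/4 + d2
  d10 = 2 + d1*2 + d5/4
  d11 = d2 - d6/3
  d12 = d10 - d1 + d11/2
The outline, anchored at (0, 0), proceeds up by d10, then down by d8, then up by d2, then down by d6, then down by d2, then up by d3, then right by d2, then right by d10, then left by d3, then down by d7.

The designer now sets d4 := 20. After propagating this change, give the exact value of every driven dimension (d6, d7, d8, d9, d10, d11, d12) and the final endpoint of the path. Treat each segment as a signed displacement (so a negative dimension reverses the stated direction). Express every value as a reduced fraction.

Apply edit: d4 := 20
  d6 = d1/3 + d4*3 = 193/3
  d7 = d4/4 - d2 = 2
  d8 = d1*4 - d3 = 47
  d9 = d6/4 + d2 = 229/12
  d10 = 2 + d1*2 + d5/4 = 85/3
  d11 = d2 - d6/3 = -166/9
  d12 = d10 - d1 + d11/2 = 55/9
Walk from origin (0, 0):
  seg 1: up by d10 = 85/3 → (0, 85/3)
  seg 2: down by d8 = 47 → (0, -56/3)
  seg 3: up by d2 = 3 → (0, -47/3)
  seg 4: down by d6 = 193/3 → (0, -80)
  seg 5: down by d2 = 3 → (0, -83)
  seg 6: up by d3 = 5 → (0, -78)
  seg 7: right by d2 = 3 → (3, -78)
  seg 8: right by d10 = 85/3 → (94/3, -78)
  seg 9: left by d3 = 5 → (79/3, -78)
  seg 10: down by d7 = 2 → (79/3, -80)

d6 = 193/3
d7 = 2
d8 = 47
d9 = 229/12
d10 = 85/3
d11 = -166/9
d12 = 55/9
endpoint = (79/3, -80)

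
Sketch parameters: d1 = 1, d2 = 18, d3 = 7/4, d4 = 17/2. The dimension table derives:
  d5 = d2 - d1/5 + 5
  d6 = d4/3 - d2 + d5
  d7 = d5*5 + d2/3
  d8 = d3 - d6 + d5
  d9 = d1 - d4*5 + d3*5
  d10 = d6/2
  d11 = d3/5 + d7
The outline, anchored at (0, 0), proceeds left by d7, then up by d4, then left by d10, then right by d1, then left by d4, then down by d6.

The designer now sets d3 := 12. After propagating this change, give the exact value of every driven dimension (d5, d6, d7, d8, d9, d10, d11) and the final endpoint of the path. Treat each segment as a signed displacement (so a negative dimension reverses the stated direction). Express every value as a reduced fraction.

Apply edit: d3 := 12
  d5 = d2 - d1/5 + 5 = 114/5
  d6 = d4/3 - d2 + d5 = 229/30
  d7 = d5*5 + d2/3 = 120
  d8 = d3 - d6 + d5 = 163/6
  d9 = d1 - d4*5 + d3*5 = 37/2
  d10 = d6/2 = 229/60
  d11 = d3/5 + d7 = 612/5
Walk from origin (0, 0):
  seg 1: left by d7 = 120 → (-120, 0)
  seg 2: up by d4 = 17/2 → (-120, 17/2)
  seg 3: left by d10 = 229/60 → (-7429/60, 17/2)
  seg 4: right by d1 = 1 → (-7369/60, 17/2)
  seg 5: left by d4 = 17/2 → (-7879/60, 17/2)
  seg 6: down by d6 = 229/30 → (-7879/60, 13/15)

d5 = 114/5
d6 = 229/30
d7 = 120
d8 = 163/6
d9 = 37/2
d10 = 229/60
d11 = 612/5
endpoint = (-7879/60, 13/15)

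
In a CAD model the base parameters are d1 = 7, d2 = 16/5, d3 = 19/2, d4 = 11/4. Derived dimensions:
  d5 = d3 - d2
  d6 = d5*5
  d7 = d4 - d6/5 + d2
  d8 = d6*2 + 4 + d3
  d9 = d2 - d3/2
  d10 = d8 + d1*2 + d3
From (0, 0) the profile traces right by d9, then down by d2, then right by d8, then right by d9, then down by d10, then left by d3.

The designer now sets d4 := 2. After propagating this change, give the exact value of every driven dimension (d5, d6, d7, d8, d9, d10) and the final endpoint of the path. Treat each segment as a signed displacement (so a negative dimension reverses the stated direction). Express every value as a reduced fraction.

d5 = 63/10
d6 = 63/2
d7 = -11/10
d8 = 153/2
d9 = -31/20
d10 = 100
endpoint = (639/10, -516/5)

Apply edit: d4 := 2
  d5 = d3 - d2 = 63/10
  d6 = d5*5 = 63/2
  d7 = d4 - d6/5 + d2 = -11/10
  d8 = d6*2 + 4 + d3 = 153/2
  d9 = d2 - d3/2 = -31/20
  d10 = d8 + d1*2 + d3 = 100
Walk from origin (0, 0):
  seg 1: right by d9 = -31/20 → (-31/20, 0)
  seg 2: down by d2 = 16/5 → (-31/20, -16/5)
  seg 3: right by d8 = 153/2 → (1499/20, -16/5)
  seg 4: right by d9 = -31/20 → (367/5, -16/5)
  seg 5: down by d10 = 100 → (367/5, -516/5)
  seg 6: left by d3 = 19/2 → (639/10, -516/5)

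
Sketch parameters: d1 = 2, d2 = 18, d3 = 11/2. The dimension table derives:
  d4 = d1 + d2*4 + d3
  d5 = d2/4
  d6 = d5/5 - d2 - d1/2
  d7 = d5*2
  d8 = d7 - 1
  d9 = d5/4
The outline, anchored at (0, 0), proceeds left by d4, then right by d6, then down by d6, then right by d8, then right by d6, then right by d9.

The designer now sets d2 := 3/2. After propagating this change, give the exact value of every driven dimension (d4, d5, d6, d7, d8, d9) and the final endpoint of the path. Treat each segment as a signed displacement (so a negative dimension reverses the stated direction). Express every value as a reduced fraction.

d4 = 27/2
d5 = 3/8
d6 = -97/40
d7 = 3/4
d8 = -1/4
d9 = 3/32
endpoint = (-2961/160, 97/40)

Apply edit: d2 := 3/2
  d4 = d1 + d2*4 + d3 = 27/2
  d5 = d2/4 = 3/8
  d6 = d5/5 - d2 - d1/2 = -97/40
  d7 = d5*2 = 3/4
  d8 = d7 - 1 = -1/4
  d9 = d5/4 = 3/32
Walk from origin (0, 0):
  seg 1: left by d4 = 27/2 → (-27/2, 0)
  seg 2: right by d6 = -97/40 → (-637/40, 0)
  seg 3: down by d6 = -97/40 → (-637/40, 97/40)
  seg 4: right by d8 = -1/4 → (-647/40, 97/40)
  seg 5: right by d6 = -97/40 → (-93/5, 97/40)
  seg 6: right by d9 = 3/32 → (-2961/160, 97/40)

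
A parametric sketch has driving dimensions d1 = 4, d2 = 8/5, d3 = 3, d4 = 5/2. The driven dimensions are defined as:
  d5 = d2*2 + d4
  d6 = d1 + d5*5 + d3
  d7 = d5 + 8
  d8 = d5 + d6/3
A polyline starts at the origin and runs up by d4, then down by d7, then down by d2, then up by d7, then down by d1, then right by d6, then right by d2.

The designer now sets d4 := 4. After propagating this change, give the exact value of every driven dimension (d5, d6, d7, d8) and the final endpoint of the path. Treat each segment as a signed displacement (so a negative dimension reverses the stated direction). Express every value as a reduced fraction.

Apply edit: d4 := 4
  d5 = d2*2 + d4 = 36/5
  d6 = d1 + d5*5 + d3 = 43
  d7 = d5 + 8 = 76/5
  d8 = d5 + d6/3 = 323/15
Walk from origin (0, 0):
  seg 1: up by d4 = 4 → (0, 4)
  seg 2: down by d7 = 76/5 → (0, -56/5)
  seg 3: down by d2 = 8/5 → (0, -64/5)
  seg 4: up by d7 = 76/5 → (0, 12/5)
  seg 5: down by d1 = 4 → (0, -8/5)
  seg 6: right by d6 = 43 → (43, -8/5)
  seg 7: right by d2 = 8/5 → (223/5, -8/5)

d5 = 36/5
d6 = 43
d7 = 76/5
d8 = 323/15
endpoint = (223/5, -8/5)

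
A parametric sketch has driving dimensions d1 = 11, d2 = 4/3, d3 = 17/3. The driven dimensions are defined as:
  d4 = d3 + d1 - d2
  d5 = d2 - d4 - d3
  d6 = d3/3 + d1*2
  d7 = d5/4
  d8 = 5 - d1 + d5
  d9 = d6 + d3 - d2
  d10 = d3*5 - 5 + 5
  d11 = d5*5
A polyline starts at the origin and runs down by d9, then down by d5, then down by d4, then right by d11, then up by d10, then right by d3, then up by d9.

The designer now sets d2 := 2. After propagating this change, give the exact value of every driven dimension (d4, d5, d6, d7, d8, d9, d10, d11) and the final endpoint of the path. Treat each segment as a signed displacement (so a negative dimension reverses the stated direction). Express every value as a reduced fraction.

Apply edit: d2 := 2
  d4 = d3 + d1 - d2 = 44/3
  d5 = d2 - d4 - d3 = -55/3
  d6 = d3/3 + d1*2 = 215/9
  d7 = d5/4 = -55/12
  d8 = 5 - d1 + d5 = -73/3
  d9 = d6 + d3 - d2 = 248/9
  d10 = d3*5 - 5 + 5 = 85/3
  d11 = d5*5 = -275/3
Walk from origin (0, 0):
  seg 1: down by d9 = 248/9 → (0, -248/9)
  seg 2: down by d5 = -55/3 → (0, -83/9)
  seg 3: down by d4 = 44/3 → (0, -215/9)
  seg 4: right by d11 = -275/3 → (-275/3, -215/9)
  seg 5: up by d10 = 85/3 → (-275/3, 40/9)
  seg 6: right by d3 = 17/3 → (-86, 40/9)
  seg 7: up by d9 = 248/9 → (-86, 32)

d4 = 44/3
d5 = -55/3
d6 = 215/9
d7 = -55/12
d8 = -73/3
d9 = 248/9
d10 = 85/3
d11 = -275/3
endpoint = (-86, 32)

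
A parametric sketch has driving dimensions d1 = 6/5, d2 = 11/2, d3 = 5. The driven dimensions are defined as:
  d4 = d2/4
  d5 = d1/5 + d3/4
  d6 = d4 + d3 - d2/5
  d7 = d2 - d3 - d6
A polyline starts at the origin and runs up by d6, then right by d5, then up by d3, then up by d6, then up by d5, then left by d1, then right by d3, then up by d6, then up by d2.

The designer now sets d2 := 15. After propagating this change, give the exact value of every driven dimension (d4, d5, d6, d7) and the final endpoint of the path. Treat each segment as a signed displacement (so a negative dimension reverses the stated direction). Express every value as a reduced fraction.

d4 = 15/4
d5 = 149/100
d6 = 23/4
d7 = 17/4
endpoint = (529/100, 1937/50)

Apply edit: d2 := 15
  d4 = d2/4 = 15/4
  d5 = d1/5 + d3/4 = 149/100
  d6 = d4 + d3 - d2/5 = 23/4
  d7 = d2 - d3 - d6 = 17/4
Walk from origin (0, 0):
  seg 1: up by d6 = 23/4 → (0, 23/4)
  seg 2: right by d5 = 149/100 → (149/100, 23/4)
  seg 3: up by d3 = 5 → (149/100, 43/4)
  seg 4: up by d6 = 23/4 → (149/100, 33/2)
  seg 5: up by d5 = 149/100 → (149/100, 1799/100)
  seg 6: left by d1 = 6/5 → (29/100, 1799/100)
  seg 7: right by d3 = 5 → (529/100, 1799/100)
  seg 8: up by d6 = 23/4 → (529/100, 1187/50)
  seg 9: up by d2 = 15 → (529/100, 1937/50)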